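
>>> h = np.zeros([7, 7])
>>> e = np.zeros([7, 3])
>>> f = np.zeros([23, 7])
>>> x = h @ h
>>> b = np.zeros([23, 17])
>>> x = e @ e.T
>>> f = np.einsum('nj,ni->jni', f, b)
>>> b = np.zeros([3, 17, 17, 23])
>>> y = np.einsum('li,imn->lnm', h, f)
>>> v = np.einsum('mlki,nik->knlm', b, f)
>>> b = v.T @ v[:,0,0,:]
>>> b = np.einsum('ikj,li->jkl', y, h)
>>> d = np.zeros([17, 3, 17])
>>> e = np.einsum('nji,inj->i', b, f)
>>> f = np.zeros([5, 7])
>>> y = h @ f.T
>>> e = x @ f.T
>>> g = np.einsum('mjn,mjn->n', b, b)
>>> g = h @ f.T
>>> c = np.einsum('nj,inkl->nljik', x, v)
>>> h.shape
(7, 7)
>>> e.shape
(7, 5)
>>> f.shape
(5, 7)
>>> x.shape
(7, 7)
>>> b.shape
(23, 17, 7)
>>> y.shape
(7, 5)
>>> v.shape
(17, 7, 17, 3)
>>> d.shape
(17, 3, 17)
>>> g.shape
(7, 5)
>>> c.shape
(7, 3, 7, 17, 17)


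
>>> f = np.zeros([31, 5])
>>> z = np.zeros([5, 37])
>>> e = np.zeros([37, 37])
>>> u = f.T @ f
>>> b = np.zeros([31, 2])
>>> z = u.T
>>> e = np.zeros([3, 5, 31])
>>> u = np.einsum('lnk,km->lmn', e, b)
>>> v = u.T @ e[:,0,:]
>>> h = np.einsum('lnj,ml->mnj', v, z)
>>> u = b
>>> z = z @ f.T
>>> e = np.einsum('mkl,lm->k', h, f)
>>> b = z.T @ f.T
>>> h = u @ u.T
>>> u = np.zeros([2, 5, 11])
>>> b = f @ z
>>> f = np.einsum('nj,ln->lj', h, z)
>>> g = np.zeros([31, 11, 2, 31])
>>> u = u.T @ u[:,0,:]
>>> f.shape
(5, 31)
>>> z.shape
(5, 31)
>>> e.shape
(2,)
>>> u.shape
(11, 5, 11)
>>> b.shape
(31, 31)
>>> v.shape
(5, 2, 31)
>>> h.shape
(31, 31)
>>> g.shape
(31, 11, 2, 31)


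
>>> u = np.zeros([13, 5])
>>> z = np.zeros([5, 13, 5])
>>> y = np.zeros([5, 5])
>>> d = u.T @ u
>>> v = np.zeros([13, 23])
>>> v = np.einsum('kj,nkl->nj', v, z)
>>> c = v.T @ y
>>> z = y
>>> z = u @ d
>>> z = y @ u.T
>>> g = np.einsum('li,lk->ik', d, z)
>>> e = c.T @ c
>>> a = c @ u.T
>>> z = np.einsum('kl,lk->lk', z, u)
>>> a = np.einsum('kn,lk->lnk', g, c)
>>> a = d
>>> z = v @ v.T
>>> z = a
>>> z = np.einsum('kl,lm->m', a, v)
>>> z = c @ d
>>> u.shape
(13, 5)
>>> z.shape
(23, 5)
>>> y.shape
(5, 5)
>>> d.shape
(5, 5)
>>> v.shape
(5, 23)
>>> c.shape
(23, 5)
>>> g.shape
(5, 13)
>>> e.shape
(5, 5)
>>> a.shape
(5, 5)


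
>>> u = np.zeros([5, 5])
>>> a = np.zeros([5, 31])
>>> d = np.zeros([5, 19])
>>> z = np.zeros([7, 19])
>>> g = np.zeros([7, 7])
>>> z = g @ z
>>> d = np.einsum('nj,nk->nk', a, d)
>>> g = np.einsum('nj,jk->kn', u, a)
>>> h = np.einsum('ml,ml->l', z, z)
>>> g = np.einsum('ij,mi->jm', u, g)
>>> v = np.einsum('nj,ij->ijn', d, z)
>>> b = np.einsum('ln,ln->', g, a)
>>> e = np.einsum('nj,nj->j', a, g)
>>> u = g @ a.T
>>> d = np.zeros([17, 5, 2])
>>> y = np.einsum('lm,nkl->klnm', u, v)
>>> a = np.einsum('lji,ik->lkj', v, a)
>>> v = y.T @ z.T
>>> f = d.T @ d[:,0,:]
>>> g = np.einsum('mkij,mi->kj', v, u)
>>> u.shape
(5, 5)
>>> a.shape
(7, 31, 19)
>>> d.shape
(17, 5, 2)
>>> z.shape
(7, 19)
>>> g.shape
(7, 7)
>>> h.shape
(19,)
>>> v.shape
(5, 7, 5, 7)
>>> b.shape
()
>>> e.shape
(31,)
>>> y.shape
(19, 5, 7, 5)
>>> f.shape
(2, 5, 2)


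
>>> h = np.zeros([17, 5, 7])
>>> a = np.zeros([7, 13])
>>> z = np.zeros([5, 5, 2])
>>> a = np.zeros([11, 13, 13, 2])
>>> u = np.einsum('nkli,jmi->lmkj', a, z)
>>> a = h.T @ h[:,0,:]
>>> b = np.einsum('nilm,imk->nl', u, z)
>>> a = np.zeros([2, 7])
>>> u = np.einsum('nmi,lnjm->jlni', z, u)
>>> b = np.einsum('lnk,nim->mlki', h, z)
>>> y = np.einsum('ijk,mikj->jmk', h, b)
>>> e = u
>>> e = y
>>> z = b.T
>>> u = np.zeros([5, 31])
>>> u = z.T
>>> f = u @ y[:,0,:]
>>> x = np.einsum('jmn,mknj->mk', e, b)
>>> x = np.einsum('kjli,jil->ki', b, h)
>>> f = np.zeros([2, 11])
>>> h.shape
(17, 5, 7)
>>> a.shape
(2, 7)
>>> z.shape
(5, 7, 17, 2)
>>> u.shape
(2, 17, 7, 5)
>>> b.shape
(2, 17, 7, 5)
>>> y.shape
(5, 2, 7)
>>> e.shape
(5, 2, 7)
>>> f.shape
(2, 11)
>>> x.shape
(2, 5)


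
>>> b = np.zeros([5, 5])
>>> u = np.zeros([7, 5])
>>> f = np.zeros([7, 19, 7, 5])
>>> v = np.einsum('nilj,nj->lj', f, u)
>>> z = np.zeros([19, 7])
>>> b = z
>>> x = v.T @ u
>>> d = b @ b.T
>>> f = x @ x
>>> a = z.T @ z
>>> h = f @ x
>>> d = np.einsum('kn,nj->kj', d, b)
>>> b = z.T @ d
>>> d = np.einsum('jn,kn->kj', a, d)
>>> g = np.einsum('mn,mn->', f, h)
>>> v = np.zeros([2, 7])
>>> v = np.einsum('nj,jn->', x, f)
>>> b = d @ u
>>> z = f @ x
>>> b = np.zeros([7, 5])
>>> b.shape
(7, 5)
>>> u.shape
(7, 5)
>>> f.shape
(5, 5)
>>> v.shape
()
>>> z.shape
(5, 5)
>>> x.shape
(5, 5)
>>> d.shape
(19, 7)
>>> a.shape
(7, 7)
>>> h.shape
(5, 5)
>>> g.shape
()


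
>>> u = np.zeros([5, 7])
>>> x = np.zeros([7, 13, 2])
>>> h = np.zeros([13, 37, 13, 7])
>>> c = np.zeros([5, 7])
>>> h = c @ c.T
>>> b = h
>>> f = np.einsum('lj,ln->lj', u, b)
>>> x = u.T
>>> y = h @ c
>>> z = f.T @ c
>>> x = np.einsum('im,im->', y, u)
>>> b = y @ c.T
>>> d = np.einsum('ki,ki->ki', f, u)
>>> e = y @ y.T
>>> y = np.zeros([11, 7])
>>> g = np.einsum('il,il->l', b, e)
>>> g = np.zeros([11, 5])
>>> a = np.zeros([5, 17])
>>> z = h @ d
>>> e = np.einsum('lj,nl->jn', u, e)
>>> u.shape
(5, 7)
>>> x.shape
()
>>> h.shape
(5, 5)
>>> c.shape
(5, 7)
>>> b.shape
(5, 5)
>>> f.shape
(5, 7)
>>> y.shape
(11, 7)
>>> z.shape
(5, 7)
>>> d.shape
(5, 7)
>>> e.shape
(7, 5)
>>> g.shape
(11, 5)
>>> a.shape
(5, 17)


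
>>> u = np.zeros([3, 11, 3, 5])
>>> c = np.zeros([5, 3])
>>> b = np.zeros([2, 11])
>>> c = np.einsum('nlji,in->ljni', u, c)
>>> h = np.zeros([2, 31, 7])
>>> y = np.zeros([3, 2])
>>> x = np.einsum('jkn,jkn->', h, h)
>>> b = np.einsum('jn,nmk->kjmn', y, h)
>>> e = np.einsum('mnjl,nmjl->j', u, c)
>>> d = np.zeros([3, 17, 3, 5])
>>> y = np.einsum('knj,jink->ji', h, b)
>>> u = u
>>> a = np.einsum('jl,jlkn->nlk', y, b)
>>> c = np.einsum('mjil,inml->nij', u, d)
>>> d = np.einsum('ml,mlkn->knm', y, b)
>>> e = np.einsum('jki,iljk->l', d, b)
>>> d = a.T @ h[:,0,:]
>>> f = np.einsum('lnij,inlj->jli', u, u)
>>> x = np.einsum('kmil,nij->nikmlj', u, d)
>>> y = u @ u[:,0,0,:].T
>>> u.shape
(3, 11, 3, 5)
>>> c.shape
(17, 3, 11)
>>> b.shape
(7, 3, 31, 2)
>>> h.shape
(2, 31, 7)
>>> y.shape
(3, 11, 3, 3)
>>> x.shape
(31, 3, 3, 11, 5, 7)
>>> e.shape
(3,)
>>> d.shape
(31, 3, 7)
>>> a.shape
(2, 3, 31)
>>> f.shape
(5, 3, 3)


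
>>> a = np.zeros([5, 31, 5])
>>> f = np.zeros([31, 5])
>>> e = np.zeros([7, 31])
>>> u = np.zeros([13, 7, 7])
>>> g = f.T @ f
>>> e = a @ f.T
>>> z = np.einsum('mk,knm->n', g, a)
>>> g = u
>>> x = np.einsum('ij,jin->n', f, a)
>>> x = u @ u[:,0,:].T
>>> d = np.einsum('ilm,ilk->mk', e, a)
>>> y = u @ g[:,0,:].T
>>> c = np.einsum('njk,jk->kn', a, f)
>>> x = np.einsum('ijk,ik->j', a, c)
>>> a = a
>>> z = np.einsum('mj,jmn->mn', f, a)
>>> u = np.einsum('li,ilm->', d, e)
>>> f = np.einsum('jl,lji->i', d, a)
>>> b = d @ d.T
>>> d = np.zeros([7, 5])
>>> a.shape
(5, 31, 5)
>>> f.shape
(5,)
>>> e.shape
(5, 31, 31)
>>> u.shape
()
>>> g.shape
(13, 7, 7)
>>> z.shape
(31, 5)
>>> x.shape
(31,)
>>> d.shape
(7, 5)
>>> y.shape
(13, 7, 13)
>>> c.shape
(5, 5)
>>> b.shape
(31, 31)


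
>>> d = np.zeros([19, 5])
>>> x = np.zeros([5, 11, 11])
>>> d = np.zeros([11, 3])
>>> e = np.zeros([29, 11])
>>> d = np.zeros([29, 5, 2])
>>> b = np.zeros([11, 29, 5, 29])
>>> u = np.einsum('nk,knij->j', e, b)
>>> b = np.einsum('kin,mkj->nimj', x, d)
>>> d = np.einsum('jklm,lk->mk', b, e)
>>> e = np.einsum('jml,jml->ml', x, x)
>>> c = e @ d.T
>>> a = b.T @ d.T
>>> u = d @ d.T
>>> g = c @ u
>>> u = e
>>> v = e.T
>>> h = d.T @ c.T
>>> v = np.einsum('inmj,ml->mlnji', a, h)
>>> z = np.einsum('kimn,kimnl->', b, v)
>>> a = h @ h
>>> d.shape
(2, 11)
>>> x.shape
(5, 11, 11)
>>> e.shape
(11, 11)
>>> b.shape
(11, 11, 29, 2)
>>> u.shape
(11, 11)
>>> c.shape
(11, 2)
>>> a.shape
(11, 11)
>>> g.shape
(11, 2)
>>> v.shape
(11, 11, 29, 2, 2)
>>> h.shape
(11, 11)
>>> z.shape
()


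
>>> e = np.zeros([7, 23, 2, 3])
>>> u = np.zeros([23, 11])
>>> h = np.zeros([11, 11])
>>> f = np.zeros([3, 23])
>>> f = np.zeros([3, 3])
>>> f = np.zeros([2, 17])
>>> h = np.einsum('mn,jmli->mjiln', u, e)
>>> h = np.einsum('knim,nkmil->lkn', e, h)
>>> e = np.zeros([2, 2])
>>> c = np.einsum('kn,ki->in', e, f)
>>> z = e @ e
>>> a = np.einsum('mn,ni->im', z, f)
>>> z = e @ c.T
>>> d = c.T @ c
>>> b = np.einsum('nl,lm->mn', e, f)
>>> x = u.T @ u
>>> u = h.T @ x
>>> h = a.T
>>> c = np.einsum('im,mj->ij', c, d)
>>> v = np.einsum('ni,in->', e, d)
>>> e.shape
(2, 2)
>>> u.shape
(23, 7, 11)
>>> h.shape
(2, 17)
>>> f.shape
(2, 17)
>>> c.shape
(17, 2)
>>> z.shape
(2, 17)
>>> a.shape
(17, 2)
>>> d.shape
(2, 2)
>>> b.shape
(17, 2)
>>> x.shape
(11, 11)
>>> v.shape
()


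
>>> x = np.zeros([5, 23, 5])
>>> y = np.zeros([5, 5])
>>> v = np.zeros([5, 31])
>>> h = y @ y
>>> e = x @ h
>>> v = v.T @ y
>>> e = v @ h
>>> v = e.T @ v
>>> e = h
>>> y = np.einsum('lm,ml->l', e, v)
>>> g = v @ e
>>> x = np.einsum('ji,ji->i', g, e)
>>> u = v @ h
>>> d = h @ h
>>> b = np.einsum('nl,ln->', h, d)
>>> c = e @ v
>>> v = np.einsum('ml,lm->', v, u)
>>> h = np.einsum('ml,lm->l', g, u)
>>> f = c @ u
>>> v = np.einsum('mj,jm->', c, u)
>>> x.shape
(5,)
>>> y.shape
(5,)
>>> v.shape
()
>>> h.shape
(5,)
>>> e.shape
(5, 5)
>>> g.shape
(5, 5)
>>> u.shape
(5, 5)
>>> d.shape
(5, 5)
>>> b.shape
()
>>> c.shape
(5, 5)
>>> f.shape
(5, 5)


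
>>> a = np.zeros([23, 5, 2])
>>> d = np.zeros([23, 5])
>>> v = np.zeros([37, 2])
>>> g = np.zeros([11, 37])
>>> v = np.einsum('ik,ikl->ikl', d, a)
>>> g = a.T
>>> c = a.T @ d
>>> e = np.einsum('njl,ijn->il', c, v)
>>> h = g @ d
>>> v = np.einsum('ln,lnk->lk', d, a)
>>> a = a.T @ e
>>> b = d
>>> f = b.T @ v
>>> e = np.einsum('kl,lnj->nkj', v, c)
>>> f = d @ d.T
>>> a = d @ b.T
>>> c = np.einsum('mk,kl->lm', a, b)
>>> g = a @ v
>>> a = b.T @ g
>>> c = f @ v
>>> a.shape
(5, 2)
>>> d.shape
(23, 5)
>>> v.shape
(23, 2)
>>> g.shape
(23, 2)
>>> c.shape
(23, 2)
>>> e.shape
(5, 23, 5)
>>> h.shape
(2, 5, 5)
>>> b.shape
(23, 5)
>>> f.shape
(23, 23)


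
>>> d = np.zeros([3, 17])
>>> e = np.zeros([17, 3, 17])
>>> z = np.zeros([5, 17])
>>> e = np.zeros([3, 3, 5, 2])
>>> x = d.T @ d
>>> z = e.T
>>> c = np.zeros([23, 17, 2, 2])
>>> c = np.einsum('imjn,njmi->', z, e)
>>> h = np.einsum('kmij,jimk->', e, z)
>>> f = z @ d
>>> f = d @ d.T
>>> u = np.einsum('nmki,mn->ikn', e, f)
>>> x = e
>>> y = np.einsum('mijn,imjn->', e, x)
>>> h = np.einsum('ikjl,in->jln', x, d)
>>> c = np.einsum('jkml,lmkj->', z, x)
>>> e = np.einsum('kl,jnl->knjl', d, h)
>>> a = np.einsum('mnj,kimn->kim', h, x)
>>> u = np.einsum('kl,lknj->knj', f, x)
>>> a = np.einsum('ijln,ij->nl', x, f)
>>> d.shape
(3, 17)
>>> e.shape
(3, 2, 5, 17)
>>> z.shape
(2, 5, 3, 3)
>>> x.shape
(3, 3, 5, 2)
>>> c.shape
()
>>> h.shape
(5, 2, 17)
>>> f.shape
(3, 3)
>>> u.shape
(3, 5, 2)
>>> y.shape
()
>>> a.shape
(2, 5)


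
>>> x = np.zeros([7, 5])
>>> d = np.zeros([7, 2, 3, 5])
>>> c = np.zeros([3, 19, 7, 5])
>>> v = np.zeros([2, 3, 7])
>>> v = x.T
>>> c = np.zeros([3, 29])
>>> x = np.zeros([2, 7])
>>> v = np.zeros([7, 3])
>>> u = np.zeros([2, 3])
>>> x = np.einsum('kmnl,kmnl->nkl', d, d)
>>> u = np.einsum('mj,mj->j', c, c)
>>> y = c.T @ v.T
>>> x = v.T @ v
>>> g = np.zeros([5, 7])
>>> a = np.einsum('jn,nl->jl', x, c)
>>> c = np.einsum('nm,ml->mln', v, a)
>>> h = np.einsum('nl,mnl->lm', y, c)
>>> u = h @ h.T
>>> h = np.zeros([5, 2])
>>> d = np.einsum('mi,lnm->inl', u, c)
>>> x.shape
(3, 3)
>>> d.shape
(7, 29, 3)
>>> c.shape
(3, 29, 7)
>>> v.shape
(7, 3)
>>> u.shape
(7, 7)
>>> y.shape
(29, 7)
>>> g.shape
(5, 7)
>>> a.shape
(3, 29)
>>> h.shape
(5, 2)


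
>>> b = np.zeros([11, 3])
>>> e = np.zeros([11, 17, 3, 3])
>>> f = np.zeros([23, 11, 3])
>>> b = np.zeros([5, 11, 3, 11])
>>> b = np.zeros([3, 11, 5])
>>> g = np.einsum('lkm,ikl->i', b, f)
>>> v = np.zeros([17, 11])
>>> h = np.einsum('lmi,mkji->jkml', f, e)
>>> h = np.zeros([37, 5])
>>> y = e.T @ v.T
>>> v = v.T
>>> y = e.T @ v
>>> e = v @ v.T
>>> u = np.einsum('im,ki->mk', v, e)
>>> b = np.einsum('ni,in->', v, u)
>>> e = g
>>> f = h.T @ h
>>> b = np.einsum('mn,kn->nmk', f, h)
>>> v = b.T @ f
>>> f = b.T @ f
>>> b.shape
(5, 5, 37)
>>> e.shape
(23,)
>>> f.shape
(37, 5, 5)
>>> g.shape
(23,)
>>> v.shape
(37, 5, 5)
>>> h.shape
(37, 5)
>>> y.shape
(3, 3, 17, 17)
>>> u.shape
(17, 11)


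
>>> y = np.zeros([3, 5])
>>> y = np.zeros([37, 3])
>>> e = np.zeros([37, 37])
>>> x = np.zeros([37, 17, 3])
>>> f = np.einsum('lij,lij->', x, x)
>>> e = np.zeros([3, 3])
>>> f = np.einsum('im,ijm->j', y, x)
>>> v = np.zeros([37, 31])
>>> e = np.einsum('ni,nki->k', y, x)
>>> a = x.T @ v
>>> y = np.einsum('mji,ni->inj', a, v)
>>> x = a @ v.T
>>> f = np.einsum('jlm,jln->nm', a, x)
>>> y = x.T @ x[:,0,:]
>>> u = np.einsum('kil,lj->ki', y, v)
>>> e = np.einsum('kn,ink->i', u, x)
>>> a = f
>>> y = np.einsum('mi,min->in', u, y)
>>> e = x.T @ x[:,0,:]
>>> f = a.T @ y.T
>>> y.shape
(17, 37)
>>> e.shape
(37, 17, 37)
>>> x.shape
(3, 17, 37)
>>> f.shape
(31, 17)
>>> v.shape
(37, 31)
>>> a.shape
(37, 31)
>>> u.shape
(37, 17)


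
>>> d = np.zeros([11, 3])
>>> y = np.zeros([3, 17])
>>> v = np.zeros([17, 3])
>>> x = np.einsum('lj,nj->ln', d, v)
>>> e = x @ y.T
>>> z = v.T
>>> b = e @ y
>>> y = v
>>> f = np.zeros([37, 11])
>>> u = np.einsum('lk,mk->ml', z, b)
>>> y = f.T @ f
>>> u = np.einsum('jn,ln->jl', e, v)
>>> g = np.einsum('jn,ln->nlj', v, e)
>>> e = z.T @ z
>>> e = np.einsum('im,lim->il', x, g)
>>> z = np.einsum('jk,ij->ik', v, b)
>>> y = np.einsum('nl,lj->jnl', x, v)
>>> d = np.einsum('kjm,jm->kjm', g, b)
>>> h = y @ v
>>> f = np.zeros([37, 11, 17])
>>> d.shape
(3, 11, 17)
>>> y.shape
(3, 11, 17)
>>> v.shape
(17, 3)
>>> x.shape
(11, 17)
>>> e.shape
(11, 3)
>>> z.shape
(11, 3)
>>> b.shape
(11, 17)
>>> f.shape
(37, 11, 17)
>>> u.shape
(11, 17)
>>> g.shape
(3, 11, 17)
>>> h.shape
(3, 11, 3)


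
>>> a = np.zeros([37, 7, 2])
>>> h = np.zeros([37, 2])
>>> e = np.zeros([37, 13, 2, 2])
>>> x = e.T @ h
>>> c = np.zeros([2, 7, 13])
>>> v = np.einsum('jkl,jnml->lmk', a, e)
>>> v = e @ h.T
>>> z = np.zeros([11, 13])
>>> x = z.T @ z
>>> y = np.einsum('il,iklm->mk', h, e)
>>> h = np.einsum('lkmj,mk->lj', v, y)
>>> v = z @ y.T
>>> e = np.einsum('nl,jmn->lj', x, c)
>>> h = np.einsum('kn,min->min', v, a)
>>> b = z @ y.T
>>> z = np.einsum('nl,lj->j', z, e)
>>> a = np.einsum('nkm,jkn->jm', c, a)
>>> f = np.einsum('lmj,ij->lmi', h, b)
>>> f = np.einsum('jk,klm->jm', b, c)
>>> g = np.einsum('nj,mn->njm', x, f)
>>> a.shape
(37, 13)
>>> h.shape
(37, 7, 2)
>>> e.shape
(13, 2)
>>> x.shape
(13, 13)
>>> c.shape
(2, 7, 13)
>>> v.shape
(11, 2)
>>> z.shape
(2,)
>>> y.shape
(2, 13)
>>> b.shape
(11, 2)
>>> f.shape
(11, 13)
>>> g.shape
(13, 13, 11)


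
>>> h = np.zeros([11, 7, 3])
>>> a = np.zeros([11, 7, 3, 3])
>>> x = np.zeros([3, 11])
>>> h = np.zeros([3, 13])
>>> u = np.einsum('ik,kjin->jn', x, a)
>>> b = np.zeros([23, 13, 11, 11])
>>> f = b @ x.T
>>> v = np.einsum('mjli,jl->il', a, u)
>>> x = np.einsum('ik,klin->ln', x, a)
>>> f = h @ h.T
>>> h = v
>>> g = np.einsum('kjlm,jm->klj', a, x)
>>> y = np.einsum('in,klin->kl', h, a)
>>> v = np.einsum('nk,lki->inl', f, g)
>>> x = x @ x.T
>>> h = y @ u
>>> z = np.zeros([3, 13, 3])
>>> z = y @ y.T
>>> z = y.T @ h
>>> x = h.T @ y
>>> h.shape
(11, 3)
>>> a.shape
(11, 7, 3, 3)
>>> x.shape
(3, 7)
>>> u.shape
(7, 3)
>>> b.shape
(23, 13, 11, 11)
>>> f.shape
(3, 3)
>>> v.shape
(7, 3, 11)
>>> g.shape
(11, 3, 7)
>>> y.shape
(11, 7)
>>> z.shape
(7, 3)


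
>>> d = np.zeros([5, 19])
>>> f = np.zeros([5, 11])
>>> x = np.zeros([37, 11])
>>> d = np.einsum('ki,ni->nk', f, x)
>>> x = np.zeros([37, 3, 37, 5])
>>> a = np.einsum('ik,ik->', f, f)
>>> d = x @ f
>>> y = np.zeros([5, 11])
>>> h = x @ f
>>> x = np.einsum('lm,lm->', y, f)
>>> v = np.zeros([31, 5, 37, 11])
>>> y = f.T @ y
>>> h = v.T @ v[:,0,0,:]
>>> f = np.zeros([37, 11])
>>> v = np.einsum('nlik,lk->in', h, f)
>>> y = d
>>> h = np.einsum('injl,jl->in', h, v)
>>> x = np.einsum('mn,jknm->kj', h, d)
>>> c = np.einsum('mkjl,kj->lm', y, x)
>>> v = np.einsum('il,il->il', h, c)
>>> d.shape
(37, 3, 37, 11)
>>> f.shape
(37, 11)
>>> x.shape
(3, 37)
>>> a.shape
()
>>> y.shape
(37, 3, 37, 11)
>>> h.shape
(11, 37)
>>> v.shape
(11, 37)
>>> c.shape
(11, 37)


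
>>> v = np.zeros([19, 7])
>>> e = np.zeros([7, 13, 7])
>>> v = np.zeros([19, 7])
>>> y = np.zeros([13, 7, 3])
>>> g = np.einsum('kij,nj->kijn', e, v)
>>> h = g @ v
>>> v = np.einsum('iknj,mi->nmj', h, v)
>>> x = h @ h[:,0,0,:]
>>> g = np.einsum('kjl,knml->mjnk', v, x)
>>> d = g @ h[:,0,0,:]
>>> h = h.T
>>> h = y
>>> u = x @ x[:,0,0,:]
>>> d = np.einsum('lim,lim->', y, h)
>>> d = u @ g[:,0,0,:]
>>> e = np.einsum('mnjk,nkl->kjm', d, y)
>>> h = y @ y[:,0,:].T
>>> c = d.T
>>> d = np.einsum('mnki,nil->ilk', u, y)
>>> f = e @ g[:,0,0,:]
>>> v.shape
(7, 19, 7)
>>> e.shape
(7, 7, 7)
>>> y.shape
(13, 7, 3)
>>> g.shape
(7, 19, 13, 7)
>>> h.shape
(13, 7, 13)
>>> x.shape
(7, 13, 7, 7)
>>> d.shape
(7, 3, 7)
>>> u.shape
(7, 13, 7, 7)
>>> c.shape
(7, 7, 13, 7)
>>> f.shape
(7, 7, 7)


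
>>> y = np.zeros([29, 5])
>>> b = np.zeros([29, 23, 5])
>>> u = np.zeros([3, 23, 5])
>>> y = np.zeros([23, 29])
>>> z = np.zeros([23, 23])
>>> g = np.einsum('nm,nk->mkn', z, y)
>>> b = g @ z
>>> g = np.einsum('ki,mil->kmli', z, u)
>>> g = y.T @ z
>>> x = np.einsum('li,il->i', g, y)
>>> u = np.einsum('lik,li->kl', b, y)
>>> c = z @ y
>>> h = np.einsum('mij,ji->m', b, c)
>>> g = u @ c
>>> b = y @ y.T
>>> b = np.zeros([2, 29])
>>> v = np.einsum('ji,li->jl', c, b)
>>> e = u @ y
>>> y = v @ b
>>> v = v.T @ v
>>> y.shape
(23, 29)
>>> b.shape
(2, 29)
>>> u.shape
(23, 23)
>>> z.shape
(23, 23)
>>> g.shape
(23, 29)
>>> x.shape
(23,)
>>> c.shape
(23, 29)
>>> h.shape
(23,)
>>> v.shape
(2, 2)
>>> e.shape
(23, 29)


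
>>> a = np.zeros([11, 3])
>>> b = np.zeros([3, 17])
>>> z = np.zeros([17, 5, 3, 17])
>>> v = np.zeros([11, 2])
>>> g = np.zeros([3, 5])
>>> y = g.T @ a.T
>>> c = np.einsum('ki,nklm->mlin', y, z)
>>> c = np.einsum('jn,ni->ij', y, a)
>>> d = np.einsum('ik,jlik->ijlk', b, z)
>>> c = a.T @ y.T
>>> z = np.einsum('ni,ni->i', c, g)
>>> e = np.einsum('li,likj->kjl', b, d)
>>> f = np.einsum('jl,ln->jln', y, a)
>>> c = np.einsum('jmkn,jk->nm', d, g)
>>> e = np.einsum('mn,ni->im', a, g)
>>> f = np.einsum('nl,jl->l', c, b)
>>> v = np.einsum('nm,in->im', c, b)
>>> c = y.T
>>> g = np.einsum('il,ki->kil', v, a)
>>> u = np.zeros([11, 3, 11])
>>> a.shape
(11, 3)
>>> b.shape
(3, 17)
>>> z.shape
(5,)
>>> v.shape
(3, 17)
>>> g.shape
(11, 3, 17)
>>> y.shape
(5, 11)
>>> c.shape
(11, 5)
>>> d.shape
(3, 17, 5, 17)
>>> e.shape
(5, 11)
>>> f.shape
(17,)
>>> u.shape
(11, 3, 11)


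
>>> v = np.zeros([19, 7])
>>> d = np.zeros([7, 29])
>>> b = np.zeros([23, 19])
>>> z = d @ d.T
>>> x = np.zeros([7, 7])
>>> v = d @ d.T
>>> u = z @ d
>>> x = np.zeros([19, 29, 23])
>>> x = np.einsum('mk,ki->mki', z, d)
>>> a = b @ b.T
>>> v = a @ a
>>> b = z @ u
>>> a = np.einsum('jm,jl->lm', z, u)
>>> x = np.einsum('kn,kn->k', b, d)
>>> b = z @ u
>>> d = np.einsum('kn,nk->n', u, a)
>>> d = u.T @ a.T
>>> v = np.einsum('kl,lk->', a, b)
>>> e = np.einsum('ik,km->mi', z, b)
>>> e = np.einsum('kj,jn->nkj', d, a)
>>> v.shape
()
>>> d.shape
(29, 29)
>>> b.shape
(7, 29)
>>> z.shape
(7, 7)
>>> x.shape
(7,)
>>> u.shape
(7, 29)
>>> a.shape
(29, 7)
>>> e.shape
(7, 29, 29)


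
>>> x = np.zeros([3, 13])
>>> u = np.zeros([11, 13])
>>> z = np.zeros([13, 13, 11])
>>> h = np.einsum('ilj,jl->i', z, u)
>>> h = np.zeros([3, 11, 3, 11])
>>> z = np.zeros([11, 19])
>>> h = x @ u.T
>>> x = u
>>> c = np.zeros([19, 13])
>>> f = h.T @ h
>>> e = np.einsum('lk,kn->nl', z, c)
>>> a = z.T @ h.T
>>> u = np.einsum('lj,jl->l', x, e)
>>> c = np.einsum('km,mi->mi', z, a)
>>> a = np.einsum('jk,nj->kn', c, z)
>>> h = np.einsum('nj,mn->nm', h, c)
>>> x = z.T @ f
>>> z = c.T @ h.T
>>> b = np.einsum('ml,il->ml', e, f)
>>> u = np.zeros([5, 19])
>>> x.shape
(19, 11)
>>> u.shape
(5, 19)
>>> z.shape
(3, 3)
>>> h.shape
(3, 19)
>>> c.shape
(19, 3)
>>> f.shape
(11, 11)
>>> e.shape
(13, 11)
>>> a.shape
(3, 11)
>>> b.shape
(13, 11)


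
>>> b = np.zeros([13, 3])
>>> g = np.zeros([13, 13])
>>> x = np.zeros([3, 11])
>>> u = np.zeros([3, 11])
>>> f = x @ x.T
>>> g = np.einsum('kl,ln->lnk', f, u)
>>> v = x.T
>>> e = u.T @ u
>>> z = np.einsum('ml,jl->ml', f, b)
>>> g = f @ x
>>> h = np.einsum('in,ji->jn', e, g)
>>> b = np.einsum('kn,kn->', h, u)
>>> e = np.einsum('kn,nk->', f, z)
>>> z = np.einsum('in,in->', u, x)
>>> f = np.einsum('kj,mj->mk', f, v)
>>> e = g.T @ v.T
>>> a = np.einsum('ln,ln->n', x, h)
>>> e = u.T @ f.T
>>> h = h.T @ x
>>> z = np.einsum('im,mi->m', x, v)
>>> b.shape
()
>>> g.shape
(3, 11)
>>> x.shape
(3, 11)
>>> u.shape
(3, 11)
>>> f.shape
(11, 3)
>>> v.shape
(11, 3)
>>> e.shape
(11, 11)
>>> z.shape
(11,)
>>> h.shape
(11, 11)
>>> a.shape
(11,)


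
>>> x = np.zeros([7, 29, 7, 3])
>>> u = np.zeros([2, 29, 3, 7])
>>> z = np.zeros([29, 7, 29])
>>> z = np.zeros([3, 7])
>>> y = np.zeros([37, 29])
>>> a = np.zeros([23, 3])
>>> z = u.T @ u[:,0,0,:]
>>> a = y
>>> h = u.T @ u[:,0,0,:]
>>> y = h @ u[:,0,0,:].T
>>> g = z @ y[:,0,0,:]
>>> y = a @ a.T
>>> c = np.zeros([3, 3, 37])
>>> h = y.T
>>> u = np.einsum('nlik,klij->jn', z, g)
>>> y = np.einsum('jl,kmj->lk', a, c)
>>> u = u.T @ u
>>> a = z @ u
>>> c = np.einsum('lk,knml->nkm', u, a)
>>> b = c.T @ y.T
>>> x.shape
(7, 29, 7, 3)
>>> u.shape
(7, 7)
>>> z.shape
(7, 3, 29, 7)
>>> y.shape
(29, 3)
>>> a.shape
(7, 3, 29, 7)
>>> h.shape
(37, 37)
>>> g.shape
(7, 3, 29, 2)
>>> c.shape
(3, 7, 29)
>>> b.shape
(29, 7, 29)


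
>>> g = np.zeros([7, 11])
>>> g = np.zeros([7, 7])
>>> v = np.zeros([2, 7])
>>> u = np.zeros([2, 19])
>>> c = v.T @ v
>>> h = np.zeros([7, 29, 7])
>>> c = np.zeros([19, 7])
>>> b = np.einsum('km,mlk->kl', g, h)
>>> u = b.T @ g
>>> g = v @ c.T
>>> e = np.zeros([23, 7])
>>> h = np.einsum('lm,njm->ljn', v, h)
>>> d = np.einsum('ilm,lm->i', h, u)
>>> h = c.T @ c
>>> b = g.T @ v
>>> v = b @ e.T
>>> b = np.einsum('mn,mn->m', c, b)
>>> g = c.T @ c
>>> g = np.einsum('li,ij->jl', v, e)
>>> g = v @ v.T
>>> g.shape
(19, 19)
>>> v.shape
(19, 23)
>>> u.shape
(29, 7)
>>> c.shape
(19, 7)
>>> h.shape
(7, 7)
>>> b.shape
(19,)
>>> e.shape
(23, 7)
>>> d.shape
(2,)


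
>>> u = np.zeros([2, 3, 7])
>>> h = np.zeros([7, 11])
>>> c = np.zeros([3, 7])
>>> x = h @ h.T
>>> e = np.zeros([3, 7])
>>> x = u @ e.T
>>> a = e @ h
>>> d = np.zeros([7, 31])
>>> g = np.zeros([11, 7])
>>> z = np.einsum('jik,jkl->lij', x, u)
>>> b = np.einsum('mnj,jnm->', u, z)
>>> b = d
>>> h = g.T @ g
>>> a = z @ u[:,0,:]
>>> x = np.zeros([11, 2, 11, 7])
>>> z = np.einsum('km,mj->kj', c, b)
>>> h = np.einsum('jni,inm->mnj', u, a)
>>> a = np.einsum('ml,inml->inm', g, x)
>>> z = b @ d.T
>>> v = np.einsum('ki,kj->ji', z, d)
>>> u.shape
(2, 3, 7)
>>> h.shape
(7, 3, 2)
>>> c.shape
(3, 7)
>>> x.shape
(11, 2, 11, 7)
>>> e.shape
(3, 7)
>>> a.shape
(11, 2, 11)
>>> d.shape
(7, 31)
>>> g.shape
(11, 7)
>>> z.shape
(7, 7)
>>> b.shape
(7, 31)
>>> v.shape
(31, 7)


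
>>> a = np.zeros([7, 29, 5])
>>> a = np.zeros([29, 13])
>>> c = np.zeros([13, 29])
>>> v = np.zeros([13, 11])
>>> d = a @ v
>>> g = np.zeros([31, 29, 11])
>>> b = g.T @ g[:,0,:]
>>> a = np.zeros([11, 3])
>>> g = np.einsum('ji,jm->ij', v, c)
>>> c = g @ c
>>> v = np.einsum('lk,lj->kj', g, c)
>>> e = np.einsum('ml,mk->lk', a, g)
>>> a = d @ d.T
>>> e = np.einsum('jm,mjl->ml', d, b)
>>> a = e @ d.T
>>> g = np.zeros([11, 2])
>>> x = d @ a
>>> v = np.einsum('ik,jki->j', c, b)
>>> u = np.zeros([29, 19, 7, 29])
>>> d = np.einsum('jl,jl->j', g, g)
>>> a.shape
(11, 29)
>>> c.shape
(11, 29)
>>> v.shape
(11,)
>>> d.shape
(11,)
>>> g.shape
(11, 2)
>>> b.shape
(11, 29, 11)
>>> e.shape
(11, 11)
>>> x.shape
(29, 29)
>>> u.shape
(29, 19, 7, 29)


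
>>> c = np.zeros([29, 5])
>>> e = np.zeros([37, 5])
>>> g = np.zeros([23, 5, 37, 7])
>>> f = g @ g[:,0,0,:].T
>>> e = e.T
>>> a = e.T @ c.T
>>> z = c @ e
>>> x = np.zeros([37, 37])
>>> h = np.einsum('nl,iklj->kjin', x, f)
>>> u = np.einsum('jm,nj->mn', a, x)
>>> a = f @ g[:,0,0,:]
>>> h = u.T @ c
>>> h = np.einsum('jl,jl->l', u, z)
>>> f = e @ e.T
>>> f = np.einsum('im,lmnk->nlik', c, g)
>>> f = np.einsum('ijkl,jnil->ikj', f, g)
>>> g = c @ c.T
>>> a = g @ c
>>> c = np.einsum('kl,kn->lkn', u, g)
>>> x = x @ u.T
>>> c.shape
(37, 29, 29)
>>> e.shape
(5, 37)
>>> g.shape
(29, 29)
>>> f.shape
(37, 29, 23)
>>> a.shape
(29, 5)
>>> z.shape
(29, 37)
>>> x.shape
(37, 29)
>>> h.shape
(37,)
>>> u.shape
(29, 37)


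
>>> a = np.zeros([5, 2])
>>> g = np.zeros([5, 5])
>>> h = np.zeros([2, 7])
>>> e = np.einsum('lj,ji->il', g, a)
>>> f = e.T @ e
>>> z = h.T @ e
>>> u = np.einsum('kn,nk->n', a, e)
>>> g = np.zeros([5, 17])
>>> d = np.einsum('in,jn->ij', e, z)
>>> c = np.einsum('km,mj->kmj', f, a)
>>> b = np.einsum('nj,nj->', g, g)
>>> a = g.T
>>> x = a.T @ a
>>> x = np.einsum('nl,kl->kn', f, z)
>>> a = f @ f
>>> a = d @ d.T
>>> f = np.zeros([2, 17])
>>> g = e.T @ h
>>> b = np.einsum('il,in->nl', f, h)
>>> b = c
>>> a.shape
(2, 2)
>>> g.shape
(5, 7)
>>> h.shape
(2, 7)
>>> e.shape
(2, 5)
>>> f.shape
(2, 17)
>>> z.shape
(7, 5)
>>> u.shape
(2,)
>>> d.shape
(2, 7)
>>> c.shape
(5, 5, 2)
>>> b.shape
(5, 5, 2)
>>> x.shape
(7, 5)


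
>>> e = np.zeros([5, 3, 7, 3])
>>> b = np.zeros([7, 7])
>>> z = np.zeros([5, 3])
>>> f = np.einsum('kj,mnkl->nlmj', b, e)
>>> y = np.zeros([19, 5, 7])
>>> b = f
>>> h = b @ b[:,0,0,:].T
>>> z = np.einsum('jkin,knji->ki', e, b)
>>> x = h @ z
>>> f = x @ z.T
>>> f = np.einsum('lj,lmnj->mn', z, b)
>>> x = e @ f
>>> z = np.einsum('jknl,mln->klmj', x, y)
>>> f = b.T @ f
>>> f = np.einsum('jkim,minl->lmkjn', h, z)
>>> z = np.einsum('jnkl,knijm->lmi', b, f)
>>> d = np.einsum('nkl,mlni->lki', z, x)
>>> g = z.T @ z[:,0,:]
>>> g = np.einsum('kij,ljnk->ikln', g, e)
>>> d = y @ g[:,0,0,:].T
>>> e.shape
(5, 3, 7, 3)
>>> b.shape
(3, 3, 5, 7)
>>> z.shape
(7, 19, 3)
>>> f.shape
(5, 3, 3, 3, 19)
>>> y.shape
(19, 5, 7)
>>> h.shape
(3, 3, 5, 3)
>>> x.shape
(5, 3, 7, 5)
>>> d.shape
(19, 5, 19)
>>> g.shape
(19, 3, 5, 7)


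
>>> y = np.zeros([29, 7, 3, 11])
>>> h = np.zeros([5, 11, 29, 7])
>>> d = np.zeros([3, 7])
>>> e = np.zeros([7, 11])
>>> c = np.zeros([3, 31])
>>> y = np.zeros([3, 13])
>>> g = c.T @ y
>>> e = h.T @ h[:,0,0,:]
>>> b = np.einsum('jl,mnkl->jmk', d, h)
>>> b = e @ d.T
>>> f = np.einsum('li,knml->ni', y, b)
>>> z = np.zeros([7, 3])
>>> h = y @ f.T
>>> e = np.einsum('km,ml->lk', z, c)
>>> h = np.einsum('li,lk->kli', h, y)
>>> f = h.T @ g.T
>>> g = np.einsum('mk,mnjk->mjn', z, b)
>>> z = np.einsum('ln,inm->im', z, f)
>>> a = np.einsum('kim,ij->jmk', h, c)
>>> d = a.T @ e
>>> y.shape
(3, 13)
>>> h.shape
(13, 3, 29)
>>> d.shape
(13, 29, 7)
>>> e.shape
(31, 7)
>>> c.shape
(3, 31)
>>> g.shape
(7, 11, 29)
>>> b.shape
(7, 29, 11, 3)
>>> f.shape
(29, 3, 31)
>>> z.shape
(29, 31)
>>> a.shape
(31, 29, 13)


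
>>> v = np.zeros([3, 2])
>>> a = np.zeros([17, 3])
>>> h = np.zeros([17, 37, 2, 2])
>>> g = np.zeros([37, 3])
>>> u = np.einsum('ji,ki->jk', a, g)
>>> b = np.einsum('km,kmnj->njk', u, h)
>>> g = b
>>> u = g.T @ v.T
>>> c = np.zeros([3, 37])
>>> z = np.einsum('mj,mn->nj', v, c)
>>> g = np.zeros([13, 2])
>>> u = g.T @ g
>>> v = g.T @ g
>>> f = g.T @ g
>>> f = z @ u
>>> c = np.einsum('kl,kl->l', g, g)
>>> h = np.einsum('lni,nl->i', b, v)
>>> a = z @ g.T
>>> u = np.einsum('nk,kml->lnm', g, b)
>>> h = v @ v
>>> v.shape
(2, 2)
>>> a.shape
(37, 13)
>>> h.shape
(2, 2)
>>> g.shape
(13, 2)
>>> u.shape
(17, 13, 2)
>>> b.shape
(2, 2, 17)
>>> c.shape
(2,)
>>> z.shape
(37, 2)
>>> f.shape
(37, 2)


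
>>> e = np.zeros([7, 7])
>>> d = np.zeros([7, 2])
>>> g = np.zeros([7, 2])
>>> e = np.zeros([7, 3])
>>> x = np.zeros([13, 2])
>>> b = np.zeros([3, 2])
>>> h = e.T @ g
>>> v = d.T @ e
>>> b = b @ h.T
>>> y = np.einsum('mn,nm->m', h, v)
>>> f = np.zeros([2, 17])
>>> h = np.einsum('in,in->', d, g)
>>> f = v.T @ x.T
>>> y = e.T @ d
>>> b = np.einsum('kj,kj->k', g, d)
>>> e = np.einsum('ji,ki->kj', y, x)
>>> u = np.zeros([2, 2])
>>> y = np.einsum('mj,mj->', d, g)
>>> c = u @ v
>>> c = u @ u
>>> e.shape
(13, 3)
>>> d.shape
(7, 2)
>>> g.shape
(7, 2)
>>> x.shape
(13, 2)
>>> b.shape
(7,)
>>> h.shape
()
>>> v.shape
(2, 3)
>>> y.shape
()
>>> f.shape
(3, 13)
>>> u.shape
(2, 2)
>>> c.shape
(2, 2)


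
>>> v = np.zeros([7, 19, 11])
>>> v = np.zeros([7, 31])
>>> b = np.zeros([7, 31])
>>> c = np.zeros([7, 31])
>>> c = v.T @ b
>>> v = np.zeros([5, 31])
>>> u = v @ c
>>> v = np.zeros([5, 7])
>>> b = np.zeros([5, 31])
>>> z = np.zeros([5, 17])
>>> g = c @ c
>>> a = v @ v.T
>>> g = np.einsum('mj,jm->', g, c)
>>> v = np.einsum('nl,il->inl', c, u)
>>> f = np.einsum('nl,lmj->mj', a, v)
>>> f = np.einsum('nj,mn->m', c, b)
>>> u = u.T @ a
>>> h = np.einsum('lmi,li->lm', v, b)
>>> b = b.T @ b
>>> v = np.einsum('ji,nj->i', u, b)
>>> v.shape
(5,)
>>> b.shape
(31, 31)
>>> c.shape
(31, 31)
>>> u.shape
(31, 5)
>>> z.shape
(5, 17)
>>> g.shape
()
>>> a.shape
(5, 5)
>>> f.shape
(5,)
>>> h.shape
(5, 31)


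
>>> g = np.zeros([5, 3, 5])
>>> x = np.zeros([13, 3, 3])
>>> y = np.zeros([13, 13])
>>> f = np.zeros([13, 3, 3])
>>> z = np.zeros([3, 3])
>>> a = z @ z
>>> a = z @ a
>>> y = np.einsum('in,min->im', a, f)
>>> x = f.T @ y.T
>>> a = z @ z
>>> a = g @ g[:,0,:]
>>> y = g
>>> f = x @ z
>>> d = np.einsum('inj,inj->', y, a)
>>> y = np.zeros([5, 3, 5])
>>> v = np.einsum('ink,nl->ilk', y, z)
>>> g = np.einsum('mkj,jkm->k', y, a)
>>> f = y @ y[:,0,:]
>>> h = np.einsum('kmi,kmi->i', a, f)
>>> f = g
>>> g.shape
(3,)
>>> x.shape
(3, 3, 3)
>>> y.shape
(5, 3, 5)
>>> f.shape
(3,)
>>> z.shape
(3, 3)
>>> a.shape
(5, 3, 5)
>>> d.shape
()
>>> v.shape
(5, 3, 5)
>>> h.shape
(5,)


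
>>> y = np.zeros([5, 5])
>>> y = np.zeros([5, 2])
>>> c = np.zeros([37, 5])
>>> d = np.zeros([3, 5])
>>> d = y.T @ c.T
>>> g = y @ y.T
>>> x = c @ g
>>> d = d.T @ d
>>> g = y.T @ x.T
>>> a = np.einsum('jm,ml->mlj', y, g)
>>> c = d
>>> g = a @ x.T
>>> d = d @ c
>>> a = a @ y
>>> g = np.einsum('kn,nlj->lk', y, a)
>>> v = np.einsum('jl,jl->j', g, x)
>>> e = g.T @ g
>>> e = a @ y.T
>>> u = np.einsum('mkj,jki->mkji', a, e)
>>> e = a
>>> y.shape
(5, 2)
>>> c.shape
(37, 37)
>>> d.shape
(37, 37)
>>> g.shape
(37, 5)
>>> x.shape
(37, 5)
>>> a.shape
(2, 37, 2)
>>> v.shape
(37,)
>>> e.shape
(2, 37, 2)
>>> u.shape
(2, 37, 2, 5)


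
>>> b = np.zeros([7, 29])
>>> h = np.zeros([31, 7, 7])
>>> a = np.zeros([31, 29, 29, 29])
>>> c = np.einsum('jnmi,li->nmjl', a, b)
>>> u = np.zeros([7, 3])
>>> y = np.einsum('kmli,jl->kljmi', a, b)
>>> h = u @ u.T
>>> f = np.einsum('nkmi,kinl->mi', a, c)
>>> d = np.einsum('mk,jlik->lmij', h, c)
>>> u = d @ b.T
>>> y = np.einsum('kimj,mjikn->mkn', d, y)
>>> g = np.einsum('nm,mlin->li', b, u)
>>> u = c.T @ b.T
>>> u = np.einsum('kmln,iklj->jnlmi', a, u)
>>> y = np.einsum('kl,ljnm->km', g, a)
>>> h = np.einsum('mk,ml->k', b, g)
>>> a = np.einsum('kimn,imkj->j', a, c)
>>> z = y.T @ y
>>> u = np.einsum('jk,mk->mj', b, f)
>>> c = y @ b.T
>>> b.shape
(7, 29)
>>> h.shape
(29,)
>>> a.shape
(7,)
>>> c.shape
(7, 7)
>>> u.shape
(29, 7)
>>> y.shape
(7, 29)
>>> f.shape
(29, 29)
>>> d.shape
(29, 7, 31, 29)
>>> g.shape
(7, 31)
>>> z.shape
(29, 29)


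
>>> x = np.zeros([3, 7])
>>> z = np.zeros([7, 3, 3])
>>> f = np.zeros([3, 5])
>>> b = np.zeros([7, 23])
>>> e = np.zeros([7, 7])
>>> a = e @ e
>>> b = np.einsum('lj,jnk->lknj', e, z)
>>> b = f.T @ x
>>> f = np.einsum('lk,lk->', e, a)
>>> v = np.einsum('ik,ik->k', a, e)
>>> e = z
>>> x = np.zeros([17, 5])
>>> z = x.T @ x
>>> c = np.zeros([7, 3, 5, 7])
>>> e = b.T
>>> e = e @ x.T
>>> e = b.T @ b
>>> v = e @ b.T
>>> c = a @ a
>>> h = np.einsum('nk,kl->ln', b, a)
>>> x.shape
(17, 5)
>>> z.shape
(5, 5)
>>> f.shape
()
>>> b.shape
(5, 7)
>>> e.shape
(7, 7)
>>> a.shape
(7, 7)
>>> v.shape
(7, 5)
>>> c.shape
(7, 7)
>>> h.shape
(7, 5)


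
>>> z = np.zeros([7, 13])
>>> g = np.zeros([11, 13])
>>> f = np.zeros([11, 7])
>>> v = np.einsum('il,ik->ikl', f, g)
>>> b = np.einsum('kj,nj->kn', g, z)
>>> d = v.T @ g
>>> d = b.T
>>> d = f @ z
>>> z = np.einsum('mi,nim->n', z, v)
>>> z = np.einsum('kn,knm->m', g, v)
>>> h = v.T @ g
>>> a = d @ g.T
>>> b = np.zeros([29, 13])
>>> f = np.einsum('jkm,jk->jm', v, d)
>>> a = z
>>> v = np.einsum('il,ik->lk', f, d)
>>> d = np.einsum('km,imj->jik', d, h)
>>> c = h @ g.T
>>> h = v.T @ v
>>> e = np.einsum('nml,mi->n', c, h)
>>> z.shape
(7,)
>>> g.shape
(11, 13)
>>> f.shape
(11, 7)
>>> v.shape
(7, 13)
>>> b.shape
(29, 13)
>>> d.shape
(13, 7, 11)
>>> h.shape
(13, 13)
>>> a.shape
(7,)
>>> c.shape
(7, 13, 11)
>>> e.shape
(7,)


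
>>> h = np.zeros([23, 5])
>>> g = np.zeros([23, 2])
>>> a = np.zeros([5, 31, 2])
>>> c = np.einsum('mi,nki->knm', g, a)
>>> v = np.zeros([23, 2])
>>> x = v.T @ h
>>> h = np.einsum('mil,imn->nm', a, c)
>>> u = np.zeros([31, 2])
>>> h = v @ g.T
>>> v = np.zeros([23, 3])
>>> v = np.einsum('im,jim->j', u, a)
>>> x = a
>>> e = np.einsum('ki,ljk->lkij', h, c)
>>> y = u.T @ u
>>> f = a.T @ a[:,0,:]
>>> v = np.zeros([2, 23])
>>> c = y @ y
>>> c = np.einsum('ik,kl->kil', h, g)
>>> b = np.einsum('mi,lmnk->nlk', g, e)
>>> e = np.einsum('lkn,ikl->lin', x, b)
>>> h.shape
(23, 23)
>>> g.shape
(23, 2)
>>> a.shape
(5, 31, 2)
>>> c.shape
(23, 23, 2)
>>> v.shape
(2, 23)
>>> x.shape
(5, 31, 2)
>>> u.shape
(31, 2)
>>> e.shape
(5, 23, 2)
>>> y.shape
(2, 2)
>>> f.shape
(2, 31, 2)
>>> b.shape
(23, 31, 5)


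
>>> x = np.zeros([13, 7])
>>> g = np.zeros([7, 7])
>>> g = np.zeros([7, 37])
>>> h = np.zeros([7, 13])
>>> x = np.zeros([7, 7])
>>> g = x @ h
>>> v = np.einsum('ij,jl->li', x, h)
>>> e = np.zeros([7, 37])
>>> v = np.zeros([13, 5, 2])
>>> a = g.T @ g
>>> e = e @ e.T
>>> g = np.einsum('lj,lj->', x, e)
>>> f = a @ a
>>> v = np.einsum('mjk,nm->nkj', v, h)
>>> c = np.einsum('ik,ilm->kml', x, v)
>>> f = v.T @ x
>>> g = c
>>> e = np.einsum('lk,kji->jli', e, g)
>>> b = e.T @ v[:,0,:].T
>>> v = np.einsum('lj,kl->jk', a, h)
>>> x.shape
(7, 7)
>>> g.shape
(7, 5, 2)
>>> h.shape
(7, 13)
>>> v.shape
(13, 7)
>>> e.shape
(5, 7, 2)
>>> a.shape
(13, 13)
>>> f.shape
(5, 2, 7)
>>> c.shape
(7, 5, 2)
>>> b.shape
(2, 7, 7)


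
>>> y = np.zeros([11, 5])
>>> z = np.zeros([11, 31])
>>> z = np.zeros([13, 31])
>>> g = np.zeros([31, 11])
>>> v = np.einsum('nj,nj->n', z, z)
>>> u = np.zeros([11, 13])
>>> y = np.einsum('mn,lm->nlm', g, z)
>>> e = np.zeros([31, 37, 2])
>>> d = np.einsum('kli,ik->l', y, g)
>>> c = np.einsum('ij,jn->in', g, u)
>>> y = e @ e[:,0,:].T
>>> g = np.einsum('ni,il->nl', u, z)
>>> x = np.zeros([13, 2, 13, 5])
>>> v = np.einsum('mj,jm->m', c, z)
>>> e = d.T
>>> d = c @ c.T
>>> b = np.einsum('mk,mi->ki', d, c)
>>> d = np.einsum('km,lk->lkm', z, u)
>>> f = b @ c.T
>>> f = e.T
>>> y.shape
(31, 37, 31)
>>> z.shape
(13, 31)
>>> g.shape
(11, 31)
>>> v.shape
(31,)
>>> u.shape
(11, 13)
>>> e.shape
(13,)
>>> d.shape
(11, 13, 31)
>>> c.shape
(31, 13)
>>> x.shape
(13, 2, 13, 5)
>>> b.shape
(31, 13)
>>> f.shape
(13,)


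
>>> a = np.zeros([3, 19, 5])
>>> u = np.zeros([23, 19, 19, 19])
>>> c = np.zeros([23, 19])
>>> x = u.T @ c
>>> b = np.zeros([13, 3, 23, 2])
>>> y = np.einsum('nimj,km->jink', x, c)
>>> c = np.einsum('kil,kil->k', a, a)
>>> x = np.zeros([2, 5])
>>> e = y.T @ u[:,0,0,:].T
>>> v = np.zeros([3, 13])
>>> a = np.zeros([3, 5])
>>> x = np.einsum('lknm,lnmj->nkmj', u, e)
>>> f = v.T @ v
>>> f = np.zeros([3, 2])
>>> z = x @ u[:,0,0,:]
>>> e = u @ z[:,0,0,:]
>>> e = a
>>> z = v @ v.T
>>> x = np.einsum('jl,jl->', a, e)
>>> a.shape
(3, 5)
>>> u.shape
(23, 19, 19, 19)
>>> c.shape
(3,)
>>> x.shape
()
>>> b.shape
(13, 3, 23, 2)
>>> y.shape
(19, 19, 19, 23)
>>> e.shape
(3, 5)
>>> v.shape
(3, 13)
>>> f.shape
(3, 2)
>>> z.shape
(3, 3)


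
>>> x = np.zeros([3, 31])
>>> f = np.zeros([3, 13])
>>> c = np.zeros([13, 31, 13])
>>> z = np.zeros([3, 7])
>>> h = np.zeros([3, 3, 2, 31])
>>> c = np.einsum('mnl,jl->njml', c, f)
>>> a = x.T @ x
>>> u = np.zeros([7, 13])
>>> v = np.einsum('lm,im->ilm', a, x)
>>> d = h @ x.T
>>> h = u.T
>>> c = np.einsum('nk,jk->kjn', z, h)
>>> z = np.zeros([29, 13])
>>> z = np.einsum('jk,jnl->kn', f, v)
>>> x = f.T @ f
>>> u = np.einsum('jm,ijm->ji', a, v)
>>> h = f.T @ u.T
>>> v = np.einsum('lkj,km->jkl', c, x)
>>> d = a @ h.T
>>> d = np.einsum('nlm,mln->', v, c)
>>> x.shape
(13, 13)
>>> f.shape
(3, 13)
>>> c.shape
(7, 13, 3)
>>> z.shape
(13, 31)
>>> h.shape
(13, 31)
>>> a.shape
(31, 31)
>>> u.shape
(31, 3)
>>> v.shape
(3, 13, 7)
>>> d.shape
()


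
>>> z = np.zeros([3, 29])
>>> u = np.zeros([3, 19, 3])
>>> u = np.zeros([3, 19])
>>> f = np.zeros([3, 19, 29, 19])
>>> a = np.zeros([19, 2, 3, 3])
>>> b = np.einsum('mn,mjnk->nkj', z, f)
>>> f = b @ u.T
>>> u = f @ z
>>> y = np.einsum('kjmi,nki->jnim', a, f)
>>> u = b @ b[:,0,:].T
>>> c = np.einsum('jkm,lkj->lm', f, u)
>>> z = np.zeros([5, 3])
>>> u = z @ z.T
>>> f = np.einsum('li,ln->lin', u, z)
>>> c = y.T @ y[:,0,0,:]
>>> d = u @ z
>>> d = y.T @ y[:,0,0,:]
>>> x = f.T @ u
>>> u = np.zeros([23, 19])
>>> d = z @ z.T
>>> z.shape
(5, 3)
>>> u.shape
(23, 19)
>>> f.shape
(5, 5, 3)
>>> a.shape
(19, 2, 3, 3)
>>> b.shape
(29, 19, 19)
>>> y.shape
(2, 29, 3, 3)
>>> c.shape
(3, 3, 29, 3)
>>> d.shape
(5, 5)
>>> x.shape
(3, 5, 5)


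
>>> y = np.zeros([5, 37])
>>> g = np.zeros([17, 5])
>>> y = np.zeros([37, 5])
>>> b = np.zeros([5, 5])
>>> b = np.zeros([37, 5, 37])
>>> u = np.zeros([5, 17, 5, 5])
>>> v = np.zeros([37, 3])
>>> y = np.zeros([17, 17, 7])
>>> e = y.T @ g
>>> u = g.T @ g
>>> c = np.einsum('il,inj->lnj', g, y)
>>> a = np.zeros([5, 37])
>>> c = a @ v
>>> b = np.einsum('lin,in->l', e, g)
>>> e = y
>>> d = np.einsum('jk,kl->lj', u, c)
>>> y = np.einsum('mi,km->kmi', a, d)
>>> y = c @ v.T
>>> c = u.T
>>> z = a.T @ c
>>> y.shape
(5, 37)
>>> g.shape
(17, 5)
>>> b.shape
(7,)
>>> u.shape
(5, 5)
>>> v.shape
(37, 3)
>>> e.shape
(17, 17, 7)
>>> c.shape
(5, 5)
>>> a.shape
(5, 37)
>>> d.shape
(3, 5)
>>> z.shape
(37, 5)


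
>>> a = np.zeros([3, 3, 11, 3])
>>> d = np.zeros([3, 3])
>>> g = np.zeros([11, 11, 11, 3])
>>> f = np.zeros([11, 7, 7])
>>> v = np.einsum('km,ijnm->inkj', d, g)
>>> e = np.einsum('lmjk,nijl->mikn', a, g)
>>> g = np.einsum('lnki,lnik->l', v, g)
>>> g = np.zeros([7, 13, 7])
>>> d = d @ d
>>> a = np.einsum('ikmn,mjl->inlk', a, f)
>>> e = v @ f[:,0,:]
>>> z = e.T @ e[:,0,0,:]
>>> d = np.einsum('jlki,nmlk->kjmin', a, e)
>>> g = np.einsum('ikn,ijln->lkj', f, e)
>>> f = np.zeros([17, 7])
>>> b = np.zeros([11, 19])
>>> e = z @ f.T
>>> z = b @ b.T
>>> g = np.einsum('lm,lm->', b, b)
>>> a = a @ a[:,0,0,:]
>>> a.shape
(3, 3, 7, 3)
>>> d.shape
(7, 3, 11, 3, 11)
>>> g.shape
()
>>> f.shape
(17, 7)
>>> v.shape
(11, 11, 3, 11)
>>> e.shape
(7, 3, 11, 17)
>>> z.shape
(11, 11)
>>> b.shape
(11, 19)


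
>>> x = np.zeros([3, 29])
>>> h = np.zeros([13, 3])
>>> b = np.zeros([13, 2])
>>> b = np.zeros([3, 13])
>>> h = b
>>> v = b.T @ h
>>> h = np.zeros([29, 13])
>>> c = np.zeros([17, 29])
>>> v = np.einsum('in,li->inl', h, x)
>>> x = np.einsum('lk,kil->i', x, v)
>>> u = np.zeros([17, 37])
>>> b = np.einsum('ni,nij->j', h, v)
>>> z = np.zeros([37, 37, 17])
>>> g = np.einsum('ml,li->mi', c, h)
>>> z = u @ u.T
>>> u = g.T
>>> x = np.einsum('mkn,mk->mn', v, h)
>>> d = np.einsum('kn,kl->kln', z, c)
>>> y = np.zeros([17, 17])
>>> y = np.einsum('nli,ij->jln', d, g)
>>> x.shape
(29, 3)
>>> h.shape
(29, 13)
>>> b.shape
(3,)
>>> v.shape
(29, 13, 3)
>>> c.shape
(17, 29)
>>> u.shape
(13, 17)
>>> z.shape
(17, 17)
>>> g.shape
(17, 13)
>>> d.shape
(17, 29, 17)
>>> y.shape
(13, 29, 17)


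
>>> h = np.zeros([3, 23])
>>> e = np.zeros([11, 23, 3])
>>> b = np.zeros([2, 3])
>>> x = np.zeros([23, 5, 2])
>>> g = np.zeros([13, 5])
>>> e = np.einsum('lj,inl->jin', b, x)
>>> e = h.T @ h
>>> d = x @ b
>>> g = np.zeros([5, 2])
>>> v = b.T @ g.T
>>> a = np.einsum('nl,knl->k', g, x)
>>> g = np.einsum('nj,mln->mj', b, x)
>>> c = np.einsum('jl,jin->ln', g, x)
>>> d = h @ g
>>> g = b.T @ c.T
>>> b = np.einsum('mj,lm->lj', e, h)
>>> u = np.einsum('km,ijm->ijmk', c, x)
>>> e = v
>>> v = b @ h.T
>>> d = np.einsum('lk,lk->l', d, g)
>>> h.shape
(3, 23)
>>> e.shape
(3, 5)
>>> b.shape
(3, 23)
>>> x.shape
(23, 5, 2)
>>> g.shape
(3, 3)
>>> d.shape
(3,)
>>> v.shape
(3, 3)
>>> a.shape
(23,)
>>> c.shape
(3, 2)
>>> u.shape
(23, 5, 2, 3)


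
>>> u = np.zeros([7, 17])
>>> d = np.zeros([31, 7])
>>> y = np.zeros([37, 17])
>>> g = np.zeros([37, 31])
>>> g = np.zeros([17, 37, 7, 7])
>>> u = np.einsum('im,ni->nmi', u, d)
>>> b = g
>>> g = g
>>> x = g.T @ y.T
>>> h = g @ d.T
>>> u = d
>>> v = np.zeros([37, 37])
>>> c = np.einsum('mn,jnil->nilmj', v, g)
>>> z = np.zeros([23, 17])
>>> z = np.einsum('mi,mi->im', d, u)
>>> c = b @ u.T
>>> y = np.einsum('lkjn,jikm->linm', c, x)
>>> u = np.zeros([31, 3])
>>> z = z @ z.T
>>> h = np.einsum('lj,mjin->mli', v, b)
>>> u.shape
(31, 3)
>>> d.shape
(31, 7)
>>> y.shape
(17, 7, 31, 37)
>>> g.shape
(17, 37, 7, 7)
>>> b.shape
(17, 37, 7, 7)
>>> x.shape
(7, 7, 37, 37)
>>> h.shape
(17, 37, 7)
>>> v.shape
(37, 37)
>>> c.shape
(17, 37, 7, 31)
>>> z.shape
(7, 7)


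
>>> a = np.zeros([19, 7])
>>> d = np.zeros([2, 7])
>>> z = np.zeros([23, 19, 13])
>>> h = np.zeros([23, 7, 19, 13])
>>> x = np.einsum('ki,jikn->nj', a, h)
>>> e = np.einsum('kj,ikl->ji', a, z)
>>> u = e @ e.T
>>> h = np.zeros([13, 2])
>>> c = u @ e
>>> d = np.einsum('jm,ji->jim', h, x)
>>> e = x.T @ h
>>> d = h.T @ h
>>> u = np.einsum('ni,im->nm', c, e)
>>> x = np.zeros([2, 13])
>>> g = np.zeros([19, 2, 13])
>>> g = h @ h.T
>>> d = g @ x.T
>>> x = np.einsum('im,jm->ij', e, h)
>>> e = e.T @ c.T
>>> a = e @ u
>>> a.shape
(2, 2)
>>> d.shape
(13, 2)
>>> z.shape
(23, 19, 13)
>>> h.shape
(13, 2)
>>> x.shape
(23, 13)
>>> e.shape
(2, 7)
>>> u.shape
(7, 2)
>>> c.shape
(7, 23)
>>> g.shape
(13, 13)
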